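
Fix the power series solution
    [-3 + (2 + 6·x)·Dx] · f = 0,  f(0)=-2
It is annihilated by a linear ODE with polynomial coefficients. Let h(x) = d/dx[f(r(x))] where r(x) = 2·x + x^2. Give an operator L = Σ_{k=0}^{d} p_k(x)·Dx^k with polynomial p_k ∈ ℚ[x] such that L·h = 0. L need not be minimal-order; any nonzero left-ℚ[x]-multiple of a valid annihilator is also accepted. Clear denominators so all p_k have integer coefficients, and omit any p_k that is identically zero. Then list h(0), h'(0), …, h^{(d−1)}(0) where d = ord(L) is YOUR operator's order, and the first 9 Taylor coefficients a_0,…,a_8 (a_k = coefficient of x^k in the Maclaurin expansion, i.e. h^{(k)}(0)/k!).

L = -2 + (-1 - 7·x - 9·x^2 - 3·x^3)·Dx  (order 1).
h: a_k = -6, 12, -54, 252, -1215, 5994, -30051, 152442, -3120849/4, …
ICs: h(0) = -6.

f: a_k = -2, -3, 9/4, -27/8, 405/64, -1701/128, 15309/512, -72171/1024, 2814669/16384, …
f∘r: x↦r, Dx↦Dx/r' in L_f ⇒ L₀.
h₀' ⇒ L via d/dx closure of L₀.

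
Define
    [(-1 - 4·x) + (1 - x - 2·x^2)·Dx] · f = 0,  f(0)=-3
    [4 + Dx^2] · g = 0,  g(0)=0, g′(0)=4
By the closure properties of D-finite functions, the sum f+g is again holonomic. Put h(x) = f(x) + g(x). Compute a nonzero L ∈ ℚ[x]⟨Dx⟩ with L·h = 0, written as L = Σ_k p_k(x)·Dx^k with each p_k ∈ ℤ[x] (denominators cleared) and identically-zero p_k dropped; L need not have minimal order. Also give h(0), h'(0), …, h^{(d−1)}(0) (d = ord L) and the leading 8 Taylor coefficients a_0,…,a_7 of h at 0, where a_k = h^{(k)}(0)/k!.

L = (68 + 304·x + 200·x^2 + 320·x^3 + 160·x^4 + 128·x^5) + (-20 + 12·x + 24·x^2 + 8·x^3 + 48·x^4 + 96·x^5 + 64·x^6)·Dx + (17 + 76·x + 50·x^2 + 80·x^3 + 40·x^4 + 32·x^5)·Dx^2 + (-5 + 3·x + 6·x^2 + 2·x^3 + 12·x^4 + 24·x^5 + 16·x^6)·Dx^3  (order 3).
h: a_k = -3, 1, -9, -53/3, -33, -937/15, -129, -80341/315, …
ICs: h(0) = -3, h′(0) = 1, h′′(0) = -18.

f: a_k = -3, -3, -9, -15, -33, -63, -129, -255, …
g: a_k = 0, 4, 0, -8/3, 0, 8/15, 0, -16/315, …
Weyl lclm of L_f,L_g ⇒ L₀ (ord ≤ 3).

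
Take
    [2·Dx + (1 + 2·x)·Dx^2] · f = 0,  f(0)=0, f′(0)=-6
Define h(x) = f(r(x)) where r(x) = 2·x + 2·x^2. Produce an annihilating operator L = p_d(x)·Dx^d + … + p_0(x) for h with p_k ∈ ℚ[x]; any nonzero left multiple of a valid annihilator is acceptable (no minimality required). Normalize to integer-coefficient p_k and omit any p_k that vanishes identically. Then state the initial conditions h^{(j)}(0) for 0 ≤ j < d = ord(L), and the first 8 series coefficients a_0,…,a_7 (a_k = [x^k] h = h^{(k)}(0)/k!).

f: a_k = 0, -6, 6, -8, 12, -96/5, 32, -384/7, …
h₀=f(r): pull back L_f along r ⇒ L₀.
L = 2·Dx + (1 + 2·x)·Dx^2  (order 2).
h: a_k = 0, -12, 12, -16, 24, -192/5, 64, -768/7, …
ICs: h(0) = 0, h′(0) = -12.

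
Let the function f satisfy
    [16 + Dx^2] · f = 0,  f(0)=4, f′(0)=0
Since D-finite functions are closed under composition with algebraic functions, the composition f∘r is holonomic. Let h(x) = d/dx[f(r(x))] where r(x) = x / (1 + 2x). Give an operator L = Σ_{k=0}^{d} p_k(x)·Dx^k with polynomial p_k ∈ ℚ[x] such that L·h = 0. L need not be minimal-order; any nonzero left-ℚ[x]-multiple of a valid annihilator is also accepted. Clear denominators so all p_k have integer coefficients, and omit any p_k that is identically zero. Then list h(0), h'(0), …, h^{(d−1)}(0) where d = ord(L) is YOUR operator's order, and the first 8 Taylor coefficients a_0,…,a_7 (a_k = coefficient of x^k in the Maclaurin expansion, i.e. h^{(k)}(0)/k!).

f: a_k = 4, 0, -32, 0, 128/3, 0, -1024/45, 0, …
L₀ from L_f via x↦r, Dx↦r'^{-1}Dx.
Derive L from L₀ (diff closure).
L = (40 + 96·x + 96·x^2) + (12 + 72·x + 144·x^2 + 96·x^3)·Dx + (1 + 8·x + 24·x^2 + 32·x^3 + 16·x^4)·Dx^2  (order 2).
h: a_k = 0, -64, 384, -4096/3, 10240/3, -78848/15, -14336/5, 19283968/315, …
ICs: h(0) = 0, h′(0) = -64.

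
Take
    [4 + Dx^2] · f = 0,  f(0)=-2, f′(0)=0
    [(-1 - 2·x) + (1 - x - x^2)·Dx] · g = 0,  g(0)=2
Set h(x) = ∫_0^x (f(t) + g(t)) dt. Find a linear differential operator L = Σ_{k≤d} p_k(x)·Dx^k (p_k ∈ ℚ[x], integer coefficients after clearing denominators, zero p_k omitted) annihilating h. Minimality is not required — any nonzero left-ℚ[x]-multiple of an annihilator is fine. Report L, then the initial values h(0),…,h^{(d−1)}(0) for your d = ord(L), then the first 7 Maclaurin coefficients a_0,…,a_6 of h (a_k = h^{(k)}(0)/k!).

L = (-44 - 96·x - 32·x^2 - 48·x^3 - 40·x^4 - 16·x^5)·Dx + (16 - 20·x - 8·x^2 + 16·x^3 - 12·x^4 - 24·x^5 - 8·x^6)·Dx^2 + (-11 - 24·x - 8·x^2 - 12·x^3 - 10·x^4 - 4·x^5)·Dx^3 + (4 - 5·x - 2·x^2 + 4·x^3 - 3·x^4 - 6·x^5 - 2·x^6)·Dx^4  (order 4).
h: a_k = 0, 0, 1, 8/3, 3/2, 26/15, 8/3, …
ICs: h(0) = 0, h′(0) = 0, h′′(0) = 2, h′′′(0) = 16.

f: a_k = -2, 0, 4, 0, -4/3, 0, 8/45, …
g: a_k = 2, 2, 4, 6, 10, 16, 26, …
f+g: L₀ = lclm(L_f,L_g), ord ≤ 2+1.
Integrate: L := L₀·Dx.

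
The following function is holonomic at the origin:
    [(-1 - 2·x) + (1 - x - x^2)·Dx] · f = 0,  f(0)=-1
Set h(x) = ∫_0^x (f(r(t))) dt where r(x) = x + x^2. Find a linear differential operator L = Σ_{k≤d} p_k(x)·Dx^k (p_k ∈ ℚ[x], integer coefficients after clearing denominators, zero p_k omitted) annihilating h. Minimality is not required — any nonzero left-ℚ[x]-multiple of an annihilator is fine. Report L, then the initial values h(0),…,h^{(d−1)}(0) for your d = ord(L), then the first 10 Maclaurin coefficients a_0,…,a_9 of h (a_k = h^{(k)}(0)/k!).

f: a_k = -1, -1, -2, -3, -5, -8, -13, -21, -34, -55, …
f∘r: x↦r, Dx↦Dx/r' in L_f ⇒ L₀.
∫: right-multiply L₀ by Dx.
L = (1 + 4·x + 6·x^2 + 4·x^3)·Dx + (-1 + x + 2·x^2 + 2·x^3 + x^4)·Dx^2  (order 2).
h: a_k = 0, -1, -1/2, -1, -7/4, -16/5, -37/6, -86/7, -199/8, -461/9, …
ICs: h(0) = 0, h′(0) = -1.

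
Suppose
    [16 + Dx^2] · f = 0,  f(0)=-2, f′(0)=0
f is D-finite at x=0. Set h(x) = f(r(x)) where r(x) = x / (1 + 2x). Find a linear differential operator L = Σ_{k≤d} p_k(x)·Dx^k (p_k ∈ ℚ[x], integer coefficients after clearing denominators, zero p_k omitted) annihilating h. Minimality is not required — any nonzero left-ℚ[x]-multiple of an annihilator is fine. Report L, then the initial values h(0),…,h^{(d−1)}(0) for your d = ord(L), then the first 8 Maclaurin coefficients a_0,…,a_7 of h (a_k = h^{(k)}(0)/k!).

f: a_k = -2, 0, 16, 0, -64/3, 0, 512/45, 0, …
Substitute x→r, Dx→(1/r')Dx; clear ⇒ L₀.
L = 16 + (4 + 24·x + 48·x^2 + 32·x^3)·Dx + (1 + 8·x + 24·x^2 + 32·x^3 + 16·x^4)·Dx^2  (order 2).
h: a_k = -2, 0, 16, -64, 512/3, -1024/3, 19712/45, 1024/5, …
ICs: h(0) = -2, h′(0) = 0.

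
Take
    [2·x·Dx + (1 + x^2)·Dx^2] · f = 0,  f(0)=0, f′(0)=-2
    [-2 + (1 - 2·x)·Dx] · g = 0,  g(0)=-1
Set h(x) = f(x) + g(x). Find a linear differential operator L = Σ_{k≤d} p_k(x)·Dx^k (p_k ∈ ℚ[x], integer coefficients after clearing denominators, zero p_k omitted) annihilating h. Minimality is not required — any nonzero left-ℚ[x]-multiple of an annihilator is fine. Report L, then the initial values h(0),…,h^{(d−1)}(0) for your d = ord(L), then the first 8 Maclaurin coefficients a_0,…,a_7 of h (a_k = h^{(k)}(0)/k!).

L = (4 - 32·x - 12·x^2)·Dx + (-13 + 4·x - 25·x^2 - 12·x^3)·Dx^2 + (2 - 3·x - 3·x^3 - 2·x^4)·Dx^3  (order 3).
h: a_k = -1, -4, -4, -22/3, -16, -162/5, -64, -894/7, …
ICs: h(0) = -1, h′(0) = -4, h′′(0) = -8.

f: a_k = 0, -2, 0, 2/3, 0, -2/5, 0, 2/7, …
g: a_k = -1, -2, -4, -8, -16, -32, -64, -128, …
f+g: L₀ = lclm(L_f,L_g), ord ≤ 2+1.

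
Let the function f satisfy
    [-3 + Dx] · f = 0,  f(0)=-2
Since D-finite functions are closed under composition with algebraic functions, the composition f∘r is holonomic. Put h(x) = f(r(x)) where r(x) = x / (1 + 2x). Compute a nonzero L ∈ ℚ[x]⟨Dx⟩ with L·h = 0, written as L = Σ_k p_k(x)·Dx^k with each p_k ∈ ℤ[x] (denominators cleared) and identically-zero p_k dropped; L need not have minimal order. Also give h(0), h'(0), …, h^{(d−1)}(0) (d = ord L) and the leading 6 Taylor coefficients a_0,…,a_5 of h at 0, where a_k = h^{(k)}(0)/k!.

L = -3 + (1 + 4·x + 4·x^2)·Dx  (order 1).
h: a_k = -2, -6, 3, 3, -51/4, 519/20, …
ICs: h(0) = -2.

f: a_k = -2, -6, -9, -9, -27/4, -81/20, …
L₀ from L_f via x↦r, Dx↦r'^{-1}Dx.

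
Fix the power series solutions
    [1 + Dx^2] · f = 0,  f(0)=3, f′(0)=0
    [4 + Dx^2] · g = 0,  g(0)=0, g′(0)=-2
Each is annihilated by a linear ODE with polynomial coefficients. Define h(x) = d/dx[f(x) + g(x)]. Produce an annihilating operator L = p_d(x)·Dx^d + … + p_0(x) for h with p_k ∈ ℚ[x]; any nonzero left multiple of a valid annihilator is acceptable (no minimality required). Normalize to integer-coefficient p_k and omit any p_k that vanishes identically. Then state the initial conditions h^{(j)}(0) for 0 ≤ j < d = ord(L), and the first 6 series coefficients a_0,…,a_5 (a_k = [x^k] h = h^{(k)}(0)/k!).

L = 4 + 5·Dx^2 + Dx^4  (order 4).
h: a_k = -2, -3, 4, 1/2, -4/3, -1/40, …
ICs: h(0) = -2, h′(0) = -3, h′′(0) = 8, h′′′(0) = 3.

f: a_k = 3, 0, -3/2, 0, 1/8, 0, …
g: a_k = 0, -2, 0, 4/3, 0, -4/15, …
f+g: L₀ = lclm(L_f,L_g), ord ≤ 2+2.
h₀' ⇒ L via d/dx closure of L₀.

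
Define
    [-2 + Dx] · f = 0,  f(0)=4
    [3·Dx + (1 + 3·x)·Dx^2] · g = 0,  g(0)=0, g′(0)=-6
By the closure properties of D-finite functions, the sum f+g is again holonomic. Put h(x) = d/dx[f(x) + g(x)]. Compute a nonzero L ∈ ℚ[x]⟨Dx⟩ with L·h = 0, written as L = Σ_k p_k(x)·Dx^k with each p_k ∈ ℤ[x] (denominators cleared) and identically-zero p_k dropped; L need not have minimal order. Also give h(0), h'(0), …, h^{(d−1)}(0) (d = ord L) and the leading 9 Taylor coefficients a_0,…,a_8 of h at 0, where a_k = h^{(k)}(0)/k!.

f: a_k = 4, 8, 8, 16/3, 8/3, 16/15, 16/45, 32/315, 8/315, …
g: a_k = 0, -6, 9, -18, 81/2, -486/5, 243, -4374/7, 6561/4, …
h₀=f+g: left-lcm gives L₀, ord ≤ 3.
Derive L from L₀ (diff closure).
L = (-48 - 36·x) + (14 - 24·x - 36·x^2)·Dx + (5 + 21·x + 18·x^2)·Dx^2  (order 2).
h: a_k = 2, 34, -38, 518/3, -1442/3, 21902/15, -196798/45, 4133494/315, -12400274/315, …
ICs: h(0) = 2, h′(0) = 34.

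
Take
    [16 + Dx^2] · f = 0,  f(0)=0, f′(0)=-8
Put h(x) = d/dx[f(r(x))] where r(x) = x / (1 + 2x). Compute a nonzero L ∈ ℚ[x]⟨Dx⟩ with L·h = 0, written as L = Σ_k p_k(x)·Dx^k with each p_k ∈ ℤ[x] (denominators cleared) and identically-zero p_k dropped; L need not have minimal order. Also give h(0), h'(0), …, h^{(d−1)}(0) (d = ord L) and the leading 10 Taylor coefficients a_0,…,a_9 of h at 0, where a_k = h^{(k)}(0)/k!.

f: a_k = 0, -8, 0, 64/3, 0, -256/15, 0, 2048/315, 0, -4096/2835, …
Substitute x→r, Dx→(1/r')Dx; clear ⇒ L₀.
Derive L from L₀ (diff closure).
L = (40 + 96·x + 96·x^2) + (12 + 72·x + 144·x^2 + 96·x^3)·Dx + (1 + 8·x + 24·x^2 + 32·x^3 + 16·x^4)·Dx^2  (order 2).
h: a_k = -8, 32, -32, -256, 5504/3, -7680, 1131008/45, -3104768/45, 50444288/315, -18735104/63, …
ICs: h(0) = -8, h′(0) = 32.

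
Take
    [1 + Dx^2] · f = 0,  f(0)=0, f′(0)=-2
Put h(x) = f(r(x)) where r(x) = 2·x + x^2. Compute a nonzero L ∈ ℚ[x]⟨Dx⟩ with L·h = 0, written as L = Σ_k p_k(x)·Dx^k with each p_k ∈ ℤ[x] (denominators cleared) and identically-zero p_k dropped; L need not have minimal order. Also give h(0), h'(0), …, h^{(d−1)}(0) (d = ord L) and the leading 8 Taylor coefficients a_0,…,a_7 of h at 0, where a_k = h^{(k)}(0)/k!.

f: a_k = 0, -2, 0, 1/3, 0, -1/60, 0, 1/2520, …
Substitute x→r, Dx→(1/r')Dx; clear ⇒ L₀.
L = (4 + 12·x + 12·x^2 + 4·x^3) - Dx + (1 + x)·Dx^2  (order 2).
h: a_k = 0, -4, -2, 8/3, 4, 22/15, -1, -404/315, …
ICs: h(0) = 0, h′(0) = -4.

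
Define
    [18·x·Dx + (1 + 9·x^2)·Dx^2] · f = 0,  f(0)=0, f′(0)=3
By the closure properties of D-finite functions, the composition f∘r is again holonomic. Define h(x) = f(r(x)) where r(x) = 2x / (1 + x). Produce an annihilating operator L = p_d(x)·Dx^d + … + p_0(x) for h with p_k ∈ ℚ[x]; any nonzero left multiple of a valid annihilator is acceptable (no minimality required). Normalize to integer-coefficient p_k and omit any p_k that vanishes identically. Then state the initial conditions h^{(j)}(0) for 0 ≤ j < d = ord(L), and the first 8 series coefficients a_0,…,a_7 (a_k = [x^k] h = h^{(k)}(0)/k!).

f: a_k = 0, 3, 0, -9, 0, 243/5, 0, -2187/7, …
f∘r: x↦r, Dx↦Dx/r' in L_f ⇒ L₀.
L = (2 + 74·x)·Dx + (1 + 2·x + 37·x^2)·Dx^2  (order 2).
h: a_k = 0, 6, -6, -66, 210, 5646/5, -7062, -124158/7, …
ICs: h(0) = 0, h′(0) = 6.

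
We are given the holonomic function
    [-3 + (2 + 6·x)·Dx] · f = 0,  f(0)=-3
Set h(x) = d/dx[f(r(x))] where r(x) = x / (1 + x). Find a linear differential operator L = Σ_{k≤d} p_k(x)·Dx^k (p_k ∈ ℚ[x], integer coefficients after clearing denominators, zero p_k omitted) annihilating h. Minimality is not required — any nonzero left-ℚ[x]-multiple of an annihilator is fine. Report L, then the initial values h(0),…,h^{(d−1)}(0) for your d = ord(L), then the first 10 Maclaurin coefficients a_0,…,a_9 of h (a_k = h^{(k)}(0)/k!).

f: a_k = -3, -9/2, 27/8, -81/16, 1215/128, -5103/256, 45927/1024, -216513/2048, 8444007/32768, -42220035/65536, …
Change of var in L_f (x↦r) gives L₀.
h=h₀': d/dx-closure on L₀ ⇒ L.
L = (-7 - 16·x) + (-2 - 10·x - 8·x^2)·Dx  (order 1).
h: a_k = -9/2, 63/4, -783/16, 5031/32, -136035/256, 956745/512, -13825035/2048, 101709495/4096, -6062026635/65536, 45580775445/131072, …
ICs: h(0) = -9/2.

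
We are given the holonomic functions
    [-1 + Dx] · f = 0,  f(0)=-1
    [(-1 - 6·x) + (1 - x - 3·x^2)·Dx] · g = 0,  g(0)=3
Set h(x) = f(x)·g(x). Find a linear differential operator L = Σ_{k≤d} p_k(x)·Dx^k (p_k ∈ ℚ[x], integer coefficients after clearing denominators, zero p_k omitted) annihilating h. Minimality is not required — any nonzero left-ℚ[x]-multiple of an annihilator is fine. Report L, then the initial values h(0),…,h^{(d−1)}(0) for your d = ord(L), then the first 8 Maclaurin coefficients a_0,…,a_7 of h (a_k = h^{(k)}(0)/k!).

f: a_k = -1, -1, -1/2, -1/6, -1/24, -1/120, -1/720, -1/5040, …
g: a_k = 3, 3, 12, 21, 57, 120, 291, 651, …
h₀=f·g: eliminate ⇒ L₀, order ≤ 1·1.
L = (2 + 5·x - 3·x^2) + (-1 + x + 3·x^2)·Dx  (order 1).
h: a_k = -3, -6, -33/2, -35, -677/8, -3793/20, -106447/240, -850483/840, …
ICs: h(0) = -3.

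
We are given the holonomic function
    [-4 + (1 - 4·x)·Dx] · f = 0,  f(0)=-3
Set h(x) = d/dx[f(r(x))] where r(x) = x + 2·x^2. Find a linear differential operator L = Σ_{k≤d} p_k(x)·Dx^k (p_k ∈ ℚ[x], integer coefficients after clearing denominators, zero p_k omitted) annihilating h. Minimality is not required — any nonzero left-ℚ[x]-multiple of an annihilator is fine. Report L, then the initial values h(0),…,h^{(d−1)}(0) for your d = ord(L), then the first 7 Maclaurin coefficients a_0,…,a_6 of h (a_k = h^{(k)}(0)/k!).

L = (12 + 48·x + 96·x^2) + (-1 + 24·x^2 + 32·x^3)·Dx  (order 1).
h: a_k = -12, -144, -1152, -8448, -57600, -377856, -2408448, …
ICs: h(0) = -12.

f: a_k = -3, -12, -48, -192, -768, -3072, -12288, …
L₀ from L_f via x↦r, Dx↦r'^{-1}Dx.
Derive L from L₀ (diff closure).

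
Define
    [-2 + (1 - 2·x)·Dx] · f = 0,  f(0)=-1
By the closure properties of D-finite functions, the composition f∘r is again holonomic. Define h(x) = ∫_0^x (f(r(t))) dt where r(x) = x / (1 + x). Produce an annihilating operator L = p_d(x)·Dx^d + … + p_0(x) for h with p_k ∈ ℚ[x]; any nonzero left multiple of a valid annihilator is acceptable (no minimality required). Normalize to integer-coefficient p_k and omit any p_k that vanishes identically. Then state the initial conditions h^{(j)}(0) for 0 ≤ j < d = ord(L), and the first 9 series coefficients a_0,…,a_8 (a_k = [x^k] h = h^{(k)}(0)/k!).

L = 2·Dx + (-1 + x^2)·Dx^2  (order 2).
h: a_k = 0, -1, -1, -2/3, -1/2, -2/5, -1/3, -2/7, -1/4, …
ICs: h(0) = 0, h′(0) = -1.

f: a_k = -1, -2, -4, -8, -16, -32, -64, -128, -256, …
f∘r: x↦r, Dx↦Dx/r' in L_f ⇒ L₀.
h=∫₀ˣh₀: take L = L₀·Dx.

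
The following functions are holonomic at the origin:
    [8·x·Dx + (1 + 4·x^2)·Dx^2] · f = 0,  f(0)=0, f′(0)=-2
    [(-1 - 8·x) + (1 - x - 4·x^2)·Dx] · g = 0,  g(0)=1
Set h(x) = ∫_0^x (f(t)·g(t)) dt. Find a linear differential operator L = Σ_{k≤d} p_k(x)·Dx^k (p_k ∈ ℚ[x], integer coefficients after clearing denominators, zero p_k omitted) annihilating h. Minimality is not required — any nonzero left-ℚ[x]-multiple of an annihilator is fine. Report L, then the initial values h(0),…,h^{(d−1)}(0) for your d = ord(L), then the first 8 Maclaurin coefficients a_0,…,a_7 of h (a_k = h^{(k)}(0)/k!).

f: a_k = 0, -2, 0, 8/3, 0, -32/5, 0, 128/7, …
g: a_k = 1, 1, 5, 9, 29, 65, 181, 441, …
f·g: L₀ = L_f ⊗_s L_g, ord ≤ 2·1.
h=∫h₀ ⇒ L = L₀·Dx.
L = (8 + 8·x + 96·x^2)·Dx + (2 + 8·x + 16·x^2 + 96·x^3)·Dx^2 + (-1 + x + 4·x^3 + 16·x^4)·Dx^3  (order 3).
h: a_k = 0, 0, -1, -2/3, -11/6, -46/15, -383/45, -562/35, …
ICs: h(0) = 0, h′(0) = 0, h′′(0) = -2.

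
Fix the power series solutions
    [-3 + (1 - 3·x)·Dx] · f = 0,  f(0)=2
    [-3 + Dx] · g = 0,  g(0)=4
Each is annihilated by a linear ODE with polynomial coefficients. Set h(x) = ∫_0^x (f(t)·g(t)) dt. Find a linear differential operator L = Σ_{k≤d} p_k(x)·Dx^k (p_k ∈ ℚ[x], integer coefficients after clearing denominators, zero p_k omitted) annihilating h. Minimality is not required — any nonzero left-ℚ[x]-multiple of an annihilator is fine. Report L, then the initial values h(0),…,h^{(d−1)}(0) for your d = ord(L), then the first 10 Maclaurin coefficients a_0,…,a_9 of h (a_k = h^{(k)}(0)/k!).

L = (6 - 9·x)·Dx + (-1 + 3·x)·Dx^2  (order 2).
h: a_k = 0, 8, 24, 60, 144, 351, 4401/5, 158517/70, 166455/28, 8877681/560, …
ICs: h(0) = 0, h′(0) = 8.

f: a_k = 2, 6, 18, 54, 162, 486, 1458, 4374, 13122, 39366, …
g: a_k = 4, 12, 18, 18, 27/2, 81/10, 81/20, 243/140, 729/1120, 243/1120, …
f·g: L₀ = L_f ⊗_s L_g, ord ≤ 1·1.
Integrate: L := L₀·Dx.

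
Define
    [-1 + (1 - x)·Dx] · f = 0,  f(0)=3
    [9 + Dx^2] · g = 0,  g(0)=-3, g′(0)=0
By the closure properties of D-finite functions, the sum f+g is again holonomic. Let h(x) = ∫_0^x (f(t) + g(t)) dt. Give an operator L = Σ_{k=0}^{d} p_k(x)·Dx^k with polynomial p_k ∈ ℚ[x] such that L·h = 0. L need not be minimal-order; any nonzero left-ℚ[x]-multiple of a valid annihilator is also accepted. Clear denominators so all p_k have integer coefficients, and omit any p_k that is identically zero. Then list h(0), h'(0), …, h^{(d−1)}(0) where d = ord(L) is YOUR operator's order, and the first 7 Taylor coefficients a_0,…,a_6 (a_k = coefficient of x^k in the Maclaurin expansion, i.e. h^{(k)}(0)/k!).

L = (135 - 162·x + 81·x^2)·Dx + (-99 + 261·x - 243·x^2 + 81·x^3)·Dx^2 + (15 - 18·x + 9·x^2)·Dx^3 + (-11 + 29·x - 27·x^2 + 9·x^3)·Dx^4  (order 4).
h: a_k = 0, 0, 3/2, 11/2, 3/4, -57/40, 1/2, …
ICs: h(0) = 0, h′(0) = 0, h′′(0) = 3, h′′′(0) = 33.

f: a_k = 3, 3, 3, 3, 3, 3, 3, …
g: a_k = -3, 0, 27/2, 0, -81/8, 0, 243/80, …
Sum ⇒ L₀ = lclm(L_f,L_g) in ℚ(x)⟨Dx⟩.
∫: right-multiply L₀ by Dx.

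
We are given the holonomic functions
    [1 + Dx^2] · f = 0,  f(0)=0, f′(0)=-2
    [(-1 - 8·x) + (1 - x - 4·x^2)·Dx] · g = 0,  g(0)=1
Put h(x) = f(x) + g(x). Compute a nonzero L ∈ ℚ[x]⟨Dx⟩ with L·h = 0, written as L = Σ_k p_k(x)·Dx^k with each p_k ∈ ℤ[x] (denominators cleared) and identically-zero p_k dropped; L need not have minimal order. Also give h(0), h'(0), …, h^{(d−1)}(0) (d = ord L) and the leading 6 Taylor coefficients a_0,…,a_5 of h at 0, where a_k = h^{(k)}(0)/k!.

f: a_k = 0, -2, 0, 1/3, 0, -1/60, …
g: a_k = 1, 1, 5, 9, 29, 65, …
Weyl lclm of L_f,L_g ⇒ L₀ (ord ≤ 3).
L = (-55 - 486·x - 553·x^2 - 1488·x^3 - 80·x^4 - 128·x^5) + (11 + 11·x + 23·x^2 - 169·x^3 - 348·x^4 - 48·x^5 - 64·x^6)·Dx + (-55 - 486·x - 553·x^2 - 1488·x^3 - 80·x^4 - 128·x^5)·Dx^2 + (11 + 11·x + 23·x^2 - 169·x^3 - 348·x^4 - 48·x^5 - 64·x^6)·Dx^3  (order 3).
h: a_k = 1, -1, 5, 28/3, 29, 3899/60, …
ICs: h(0) = 1, h′(0) = -1, h′′(0) = 10.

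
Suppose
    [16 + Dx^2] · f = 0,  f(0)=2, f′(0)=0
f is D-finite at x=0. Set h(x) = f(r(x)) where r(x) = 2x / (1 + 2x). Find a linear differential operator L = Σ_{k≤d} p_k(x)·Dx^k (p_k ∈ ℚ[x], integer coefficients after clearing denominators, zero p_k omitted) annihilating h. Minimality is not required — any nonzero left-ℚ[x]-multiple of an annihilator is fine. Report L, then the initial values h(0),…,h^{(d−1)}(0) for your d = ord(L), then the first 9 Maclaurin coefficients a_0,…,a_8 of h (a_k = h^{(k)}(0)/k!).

L = 64 + (4 + 24·x + 48·x^2 + 32·x^3)·Dx + (1 + 8·x + 24·x^2 + 32·x^3 + 16·x^4)·Dx^2  (order 2).
h: a_k = 2, 0, -64, 256, -1280/3, -2048/3, 351232/45, -167936/5, 6434816/63, …
ICs: h(0) = 2, h′(0) = 0.

f: a_k = 2, 0, -16, 0, 64/3, 0, -512/45, 0, 1024/315, …
f∘r: x↦r, Dx↦Dx/r' in L_f ⇒ L₀.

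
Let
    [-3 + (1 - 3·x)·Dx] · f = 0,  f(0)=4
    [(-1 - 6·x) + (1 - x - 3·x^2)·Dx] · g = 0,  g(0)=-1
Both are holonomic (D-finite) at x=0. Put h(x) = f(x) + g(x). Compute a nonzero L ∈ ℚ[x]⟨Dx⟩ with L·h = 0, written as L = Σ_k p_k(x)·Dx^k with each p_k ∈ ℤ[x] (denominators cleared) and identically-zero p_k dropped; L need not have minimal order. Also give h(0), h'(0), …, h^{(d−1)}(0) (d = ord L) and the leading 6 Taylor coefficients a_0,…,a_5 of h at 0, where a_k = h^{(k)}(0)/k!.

f: a_k = 4, 12, 36, 108, 324, 972, …
g: a_k = -1, -1, -4, -7, -19, -40, …
Weyl lclm of L_f,L_g ⇒ L₀ (ord ≤ 2).
L = (6 - 108·x + 162·x^2 - 162·x^3) + (10 - 6·x - 108·x^2 + 270·x^3 - 324·x^4)·Dx + (-2 + 14·x - 33·x^2 + 18·x^3 + 54·x^4 - 81·x^5)·Dx^2  (order 2).
h: a_k = 3, 11, 32, 101, 305, 932, …
ICs: h(0) = 3, h′(0) = 11.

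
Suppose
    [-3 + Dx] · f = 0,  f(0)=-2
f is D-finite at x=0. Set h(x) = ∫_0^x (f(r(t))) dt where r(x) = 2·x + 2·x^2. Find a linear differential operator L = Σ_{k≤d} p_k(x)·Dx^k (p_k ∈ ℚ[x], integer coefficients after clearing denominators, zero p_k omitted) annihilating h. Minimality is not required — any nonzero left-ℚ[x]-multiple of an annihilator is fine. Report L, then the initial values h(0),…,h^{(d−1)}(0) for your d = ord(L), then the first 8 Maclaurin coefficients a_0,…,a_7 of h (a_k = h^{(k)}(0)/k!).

L = (-6 - 12·x)·Dx + Dx^2  (order 2).
h: a_k = 0, -2, -6, -16, -36, -72, -648/5, -7488/35, …
ICs: h(0) = 0, h′(0) = -2.

f: a_k = -2, -6, -9, -9, -27/4, -81/20, -81/40, -243/280, …
L₀ from L_f via x↦r, Dx↦r'^{-1}Dx.
∫: right-multiply L₀ by Dx.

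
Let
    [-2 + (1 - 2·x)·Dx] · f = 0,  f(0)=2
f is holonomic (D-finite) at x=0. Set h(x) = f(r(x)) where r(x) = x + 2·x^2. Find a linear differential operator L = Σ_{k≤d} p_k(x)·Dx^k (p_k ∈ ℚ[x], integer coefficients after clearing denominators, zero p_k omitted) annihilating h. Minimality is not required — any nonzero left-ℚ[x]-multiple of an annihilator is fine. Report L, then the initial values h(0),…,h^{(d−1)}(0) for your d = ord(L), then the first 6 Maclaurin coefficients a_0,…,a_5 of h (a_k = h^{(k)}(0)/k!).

f: a_k = 2, 4, 8, 16, 32, 64, …
Change of var in L_f (x↦r) gives L₀.
L = (2 + 8·x) + (-1 + 2·x + 4·x^2)·Dx  (order 1).
h: a_k = 2, 4, 16, 48, 160, 512, …
ICs: h(0) = 2.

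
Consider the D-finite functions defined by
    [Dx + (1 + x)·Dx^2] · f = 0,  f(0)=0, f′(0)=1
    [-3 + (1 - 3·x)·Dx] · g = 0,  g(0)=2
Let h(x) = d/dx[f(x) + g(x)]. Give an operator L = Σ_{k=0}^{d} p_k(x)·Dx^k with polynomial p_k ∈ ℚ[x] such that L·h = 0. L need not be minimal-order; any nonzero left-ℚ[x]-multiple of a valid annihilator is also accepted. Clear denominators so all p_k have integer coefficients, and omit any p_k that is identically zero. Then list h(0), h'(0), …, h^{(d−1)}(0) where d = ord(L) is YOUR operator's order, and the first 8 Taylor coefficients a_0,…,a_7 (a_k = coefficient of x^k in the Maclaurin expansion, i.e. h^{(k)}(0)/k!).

L = (-66 - 18·x) + (-52 - 120·x - 36·x^2)·Dx + (7 - 11·x - 27·x^2 - 9·x^3)·Dx^2  (order 2).
h: a_k = 7, 35, 163, 647, 2431, 8747, 30619, 104975, …
ICs: h(0) = 7, h′(0) = 35.

f: a_k = 0, 1, -1/2, 1/3, -1/4, 1/5, -1/6, 1/7, …
g: a_k = 2, 6, 18, 54, 162, 486, 1458, 4374, …
h₀=f+g: left-lcm gives L₀, ord ≤ 3.
Derive L from L₀ (diff closure).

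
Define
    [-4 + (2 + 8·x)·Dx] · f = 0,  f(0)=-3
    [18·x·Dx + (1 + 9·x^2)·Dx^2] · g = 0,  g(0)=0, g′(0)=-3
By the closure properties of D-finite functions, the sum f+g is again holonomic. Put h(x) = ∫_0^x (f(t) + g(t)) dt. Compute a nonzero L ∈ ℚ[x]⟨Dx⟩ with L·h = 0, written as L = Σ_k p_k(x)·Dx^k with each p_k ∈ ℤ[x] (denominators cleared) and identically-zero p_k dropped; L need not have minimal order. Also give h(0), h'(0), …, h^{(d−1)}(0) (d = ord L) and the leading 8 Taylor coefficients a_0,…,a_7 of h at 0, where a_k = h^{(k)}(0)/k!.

L = (-18 - 180·x + 486·x^2 + 972·x^3)·Dx^2 + (-15 - 72·x - 9·x^2 + 1944·x^3 + 3402·x^4)·Dx^3 + (-1 + 5·x + 54·x^2 + 153·x^3 + 567·x^4 + 972·x^5)·Dx^4  (order 4).
h: a_k = 0, -3, -9/2, 2, -3/4, 6, -221/10, 36, …
ICs: h(0) = 0, h′(0) = -3, h′′(0) = -9, h′′′(0) = 12.

f: a_k = -3, -6, 6, -12, 30, -84, 252, -792, …
g: a_k = 0, -3, 0, 9, 0, -243/5, 0, 2187/7, …
Weyl lclm of L_f,L_g ⇒ L₀ (ord ≤ 3).
Integrate: L := L₀·Dx.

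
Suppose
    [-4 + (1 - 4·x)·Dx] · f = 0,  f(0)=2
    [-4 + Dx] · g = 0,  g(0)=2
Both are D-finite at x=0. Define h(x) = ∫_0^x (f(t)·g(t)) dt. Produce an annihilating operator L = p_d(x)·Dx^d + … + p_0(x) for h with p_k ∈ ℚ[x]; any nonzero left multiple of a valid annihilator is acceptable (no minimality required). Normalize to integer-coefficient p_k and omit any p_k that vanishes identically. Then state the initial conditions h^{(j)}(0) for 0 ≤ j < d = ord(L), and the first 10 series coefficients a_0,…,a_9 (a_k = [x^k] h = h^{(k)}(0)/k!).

f: a_k = 2, 8, 32, 128, 512, 2048, 8192, 32768, 131072, 524288, …
g: a_k = 2, 8, 16, 64/3, 64/3, 256/15, 512/45, 2048/315, 1024/315, 4096/2835, …
Product ⇒ symmetric product L₀, ord ≤ 1.
Integrate: L := L₀·Dx.
L = (8 - 16·x)·Dx + (-1 + 4·x)·Dx^2  (order 2).
h: a_k = 0, 4, 16, 160/3, 512/3, 1664/3, 83456/45, 2003968/315, 1402880/63, 224462848/2835, …
ICs: h(0) = 0, h′(0) = 4.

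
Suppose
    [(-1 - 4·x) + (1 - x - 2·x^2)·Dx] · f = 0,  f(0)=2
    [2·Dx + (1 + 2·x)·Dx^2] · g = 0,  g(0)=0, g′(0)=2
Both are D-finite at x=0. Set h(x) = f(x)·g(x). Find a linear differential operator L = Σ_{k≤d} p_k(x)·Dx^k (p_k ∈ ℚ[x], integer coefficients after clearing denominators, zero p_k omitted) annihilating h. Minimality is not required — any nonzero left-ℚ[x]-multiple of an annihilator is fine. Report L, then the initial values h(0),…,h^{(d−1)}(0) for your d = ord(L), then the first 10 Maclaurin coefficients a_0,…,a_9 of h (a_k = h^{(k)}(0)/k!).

f: a_k = 2, 2, 6, 10, 22, 42, 86, 170, 342, 682, …
g: a_k = 0, 2, -2, 8/3, -4, 32/5, -32/3, 128/7, -32, 512/9, …
Sym-product of L_f,L_g gives L₀ (≤ ord 2).
L = (6 + 16·x) + (14·x + 20·x^2)·Dx + (-1 - x + 4·x^2 + 4·x^3)·Dx^2  (order 2).
h: a_k = 0, 4, 0, 40/3, 16/3, 224/5, 512/15, 16832/105, 1152/7, 188672/315, …
ICs: h(0) = 0, h′(0) = 4.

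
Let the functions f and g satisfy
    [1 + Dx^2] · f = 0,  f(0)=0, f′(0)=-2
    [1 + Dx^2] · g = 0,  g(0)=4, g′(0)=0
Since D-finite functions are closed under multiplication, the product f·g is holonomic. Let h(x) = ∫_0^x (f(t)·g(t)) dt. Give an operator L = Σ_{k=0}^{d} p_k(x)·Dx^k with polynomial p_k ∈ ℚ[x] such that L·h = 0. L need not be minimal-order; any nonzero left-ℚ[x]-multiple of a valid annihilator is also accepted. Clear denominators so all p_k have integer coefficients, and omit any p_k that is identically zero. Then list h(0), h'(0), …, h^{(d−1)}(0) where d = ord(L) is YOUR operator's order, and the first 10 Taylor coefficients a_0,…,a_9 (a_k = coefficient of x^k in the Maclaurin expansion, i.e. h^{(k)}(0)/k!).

L = 4·Dx^2 + Dx^4  (order 4).
h: a_k = 0, 0, -4, 0, 4/3, 0, -8/45, 0, 4/315, 0, …
ICs: h(0) = 0, h′(0) = 0, h′′(0) = -8, h′′′(0) = 0.

f: a_k = 0, -2, 0, 1/3, 0, -1/60, 0, 1/2520, 0, -1/181440, …
g: a_k = 4, 0, -2, 0, 1/6, 0, -1/180, 0, 1/10080, 0, …
Product ⇒ symmetric product L₀, ord ≤ 4.
h=∫h₀ ⇒ L = L₀·Dx.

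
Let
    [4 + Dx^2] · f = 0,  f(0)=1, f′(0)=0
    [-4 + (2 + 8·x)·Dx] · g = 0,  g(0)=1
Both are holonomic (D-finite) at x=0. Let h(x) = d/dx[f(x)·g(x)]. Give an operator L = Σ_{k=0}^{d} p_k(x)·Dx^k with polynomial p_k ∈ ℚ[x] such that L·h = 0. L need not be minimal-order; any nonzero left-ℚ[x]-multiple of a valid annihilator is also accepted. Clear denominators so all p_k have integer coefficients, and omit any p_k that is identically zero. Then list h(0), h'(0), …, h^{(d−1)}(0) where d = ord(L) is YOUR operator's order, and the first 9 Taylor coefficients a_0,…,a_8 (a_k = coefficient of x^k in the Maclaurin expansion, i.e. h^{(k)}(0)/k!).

L = (8 + 96·x + 256·x^2 + 256·x^3 + 256·x^4) + (2 - 48·x^2 - 64·x^3)·Dx + (1 + 10·x + 36·x^2 + 64·x^3 + 64·x^4)·Dx^2  (order 2).
h: a_k = 2, -8, 0, -64/3, 320/3, -5888/15, 66304/45, -1755136/315, 740352/35, …
ICs: h(0) = 2, h′(0) = -8.

f: a_k = 1, 0, -2, 0, 2/3, 0, -4/45, 0, 2/315, …
g: a_k = 1, 2, -2, 4, -10, 28, -84, 264, -858, …
f·g: L₀ = L_f ⊗_s L_g, ord ≤ 2·1.
h=h₀': d/dx-closure on L₀ ⇒ L.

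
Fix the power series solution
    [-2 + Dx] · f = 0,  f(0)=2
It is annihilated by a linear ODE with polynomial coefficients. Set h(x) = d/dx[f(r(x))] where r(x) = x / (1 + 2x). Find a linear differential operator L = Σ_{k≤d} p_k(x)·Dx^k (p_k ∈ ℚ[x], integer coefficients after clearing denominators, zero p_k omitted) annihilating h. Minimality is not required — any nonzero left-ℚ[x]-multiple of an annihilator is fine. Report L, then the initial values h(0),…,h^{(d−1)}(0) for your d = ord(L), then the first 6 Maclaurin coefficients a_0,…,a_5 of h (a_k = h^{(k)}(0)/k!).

L = (-2 - 8·x) + (-1 - 4·x - 4·x^2)·Dx  (order 1).
h: a_k = 4, -8, 8, 16/3, -152/3, 2416/15, …
ICs: h(0) = 4.

f: a_k = 2, 4, 4, 8/3, 4/3, 8/15, …
h₀=f(r): pull back L_f along r ⇒ L₀.
h=h₀': d/dx-closure on L₀ ⇒ L.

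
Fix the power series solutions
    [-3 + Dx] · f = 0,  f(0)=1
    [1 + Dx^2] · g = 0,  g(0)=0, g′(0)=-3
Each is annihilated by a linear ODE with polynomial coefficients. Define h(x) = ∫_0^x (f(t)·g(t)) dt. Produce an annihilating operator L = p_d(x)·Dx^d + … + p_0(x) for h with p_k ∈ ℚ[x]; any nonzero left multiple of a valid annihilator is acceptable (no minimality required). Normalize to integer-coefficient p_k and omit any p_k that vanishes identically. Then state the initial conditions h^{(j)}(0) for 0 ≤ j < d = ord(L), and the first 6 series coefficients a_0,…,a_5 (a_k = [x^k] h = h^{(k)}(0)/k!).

f: a_k = 1, 3, 9/2, 9/2, 27/8, 81/40, …
g: a_k = 0, -3, 0, 1/2, 0, -1/40, …
L₀ := L_f ⊗_s L_g (sym. prod.), ord ≤ 2.
Integrate: L := L₀·Dx.
L = 10·Dx - 6·Dx^2 + Dx^3  (order 3).
h: a_k = 0, 0, -3/2, -3, -13/4, -12/5, …
ICs: h(0) = 0, h′(0) = 0, h′′(0) = -3.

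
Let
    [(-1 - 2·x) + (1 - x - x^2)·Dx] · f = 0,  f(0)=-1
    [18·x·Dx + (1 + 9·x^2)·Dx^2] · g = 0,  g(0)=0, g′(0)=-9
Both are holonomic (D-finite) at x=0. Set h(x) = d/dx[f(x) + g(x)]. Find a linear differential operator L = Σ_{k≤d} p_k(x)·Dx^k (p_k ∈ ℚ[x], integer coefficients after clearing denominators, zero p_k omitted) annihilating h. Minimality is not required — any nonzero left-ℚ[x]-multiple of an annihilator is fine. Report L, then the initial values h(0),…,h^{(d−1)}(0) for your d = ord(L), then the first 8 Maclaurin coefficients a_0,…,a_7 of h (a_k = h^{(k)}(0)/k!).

L = (-36 + 144·x + 1440·x^2 + 2376·x^3 + 3186·x^4 + 486·x^6) + (18 + 24·x - 108·x^2 + 444·x^3 + 2313·x^4 + 2178·x^5 + 243·x^6 + 486·x^7)·Dx + (-2 - 10·x - 34·x^2 - 48·x^3 - 123·x^4 + 387·x^5 + 198·x^6 + 81·x^7 + 81·x^8)·Dx^2  (order 2).
h: a_k = -10, -4, 72, -20, -769, -78, 6414, -272, …
ICs: h(0) = -10, h′(0) = -4.

f: a_k = -1, -1, -2, -3, -5, -8, -13, -21, …
g: a_k = 0, -9, 0, 27, 0, -729/5, 0, 6561/7, …
f+g: L₀ = lclm(L_f,L_g), ord ≤ 1+2.
Differentiate: ansatz ord ≤ ord L₀ ⇒ L.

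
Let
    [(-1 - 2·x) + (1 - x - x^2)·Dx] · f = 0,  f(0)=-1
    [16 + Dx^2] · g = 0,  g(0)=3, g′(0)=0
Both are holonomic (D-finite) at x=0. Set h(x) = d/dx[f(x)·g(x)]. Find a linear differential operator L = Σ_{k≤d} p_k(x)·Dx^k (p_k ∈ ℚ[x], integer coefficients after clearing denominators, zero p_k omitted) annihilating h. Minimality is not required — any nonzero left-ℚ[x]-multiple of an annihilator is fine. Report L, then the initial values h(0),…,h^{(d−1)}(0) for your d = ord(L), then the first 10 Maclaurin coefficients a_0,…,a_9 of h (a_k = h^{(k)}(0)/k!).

f: a_k = -1, -1, -2, -3, -5, -8, -13, -21, -34, -55, …
g: a_k = 3, 0, -24, 0, 32, 0, -256/15, 0, 512/105, 0, …
f·g: L₀ = L_f ⊗_s L_g, ord ≤ 1·2.
Differentiate: ansatz ord ≤ ord L₀ ⇒ L.
L = (54 - 256·x - 128·x^2 + 256·x^3 + 128·x^4) + (-13 - 10·x + 48·x^2 + 32·x^3)·Dx + (7 - 15·x - 7·x^2 + 16·x^3 + 8·x^4)·Dx^2  (order 2).
h: a_k = -3, 36, 45, 4, 80, 1022/5, 5257/15, 22192/35, 40737/35, 1979282/945, …
ICs: h(0) = -3, h′(0) = 36.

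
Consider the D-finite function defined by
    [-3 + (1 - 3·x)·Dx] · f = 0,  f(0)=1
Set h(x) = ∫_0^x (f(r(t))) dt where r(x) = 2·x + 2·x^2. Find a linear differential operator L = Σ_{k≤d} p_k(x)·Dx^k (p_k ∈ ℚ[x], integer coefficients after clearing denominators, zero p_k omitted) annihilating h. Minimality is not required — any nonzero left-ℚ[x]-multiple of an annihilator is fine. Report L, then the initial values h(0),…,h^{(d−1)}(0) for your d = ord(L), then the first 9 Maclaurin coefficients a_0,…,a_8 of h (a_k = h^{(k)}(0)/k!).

L = (6 + 12·x)·Dx + (-1 + 6·x + 6·x^2)·Dx^2  (order 2).
h: a_k = 0, 1, 3, 14, 72, 396, 2268, 93528/7, 80352, …
ICs: h(0) = 0, h′(0) = 1.

f: a_k = 1, 3, 9, 27, 81, 243, 729, 2187, 6561, …
L₀ from L_f via x↦r, Dx↦r'^{-1}Dx.
h=∫h₀ ⇒ L = L₀·Dx.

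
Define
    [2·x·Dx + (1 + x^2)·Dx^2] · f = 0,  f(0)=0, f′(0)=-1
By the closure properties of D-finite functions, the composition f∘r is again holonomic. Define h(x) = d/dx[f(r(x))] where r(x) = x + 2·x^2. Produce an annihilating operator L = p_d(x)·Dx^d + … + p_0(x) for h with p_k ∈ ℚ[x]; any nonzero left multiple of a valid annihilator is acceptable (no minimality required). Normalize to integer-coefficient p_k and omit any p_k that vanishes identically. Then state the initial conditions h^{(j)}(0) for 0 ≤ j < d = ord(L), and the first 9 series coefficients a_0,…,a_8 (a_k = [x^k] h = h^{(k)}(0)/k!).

L = (-4 + 2·x + 16·x^2 + 48·x^3 + 48·x^4) + (1 + 4·x + x^2 + 8·x^3 + 20·x^4 + 16·x^5)·Dx  (order 1).
h: a_k = -1, -4, 1, 8, 19, 4, -55, -112, -37, …
ICs: h(0) = -1.

f: a_k = 0, -1, 0, 1/3, 0, -1/5, 0, 1/7, 0, …
L₀ from L_f via x↦r, Dx↦r'^{-1}Dx.
h₀' ⇒ L via d/dx closure of L₀.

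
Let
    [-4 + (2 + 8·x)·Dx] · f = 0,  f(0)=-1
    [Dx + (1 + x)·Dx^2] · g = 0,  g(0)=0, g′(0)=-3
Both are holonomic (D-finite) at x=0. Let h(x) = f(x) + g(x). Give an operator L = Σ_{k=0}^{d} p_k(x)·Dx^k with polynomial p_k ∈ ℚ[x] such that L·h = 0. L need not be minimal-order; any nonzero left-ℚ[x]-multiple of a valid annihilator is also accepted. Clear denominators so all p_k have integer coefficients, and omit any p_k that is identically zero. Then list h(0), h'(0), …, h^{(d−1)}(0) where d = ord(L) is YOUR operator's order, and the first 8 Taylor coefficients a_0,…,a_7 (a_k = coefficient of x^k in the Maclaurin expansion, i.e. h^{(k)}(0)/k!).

L = (-8 + 4·x)·Dx + (-10 - 8·x + 20·x^2)·Dx^2 + (-1 - 3·x + 6·x^2 + 8·x^3)·Dx^3  (order 3).
h: a_k = -1, -5, 7/2, -5, 43/4, -143/5, 169/2, -1851/7, …
ICs: h(0) = -1, h′(0) = -5, h′′(0) = 7.

f: a_k = -1, -2, 2, -4, 10, -28, 84, -264, …
g: a_k = 0, -3, 3/2, -1, 3/4, -3/5, 1/2, -3/7, …
f+g: L₀ = lclm(L_f,L_g), ord ≤ 1+2.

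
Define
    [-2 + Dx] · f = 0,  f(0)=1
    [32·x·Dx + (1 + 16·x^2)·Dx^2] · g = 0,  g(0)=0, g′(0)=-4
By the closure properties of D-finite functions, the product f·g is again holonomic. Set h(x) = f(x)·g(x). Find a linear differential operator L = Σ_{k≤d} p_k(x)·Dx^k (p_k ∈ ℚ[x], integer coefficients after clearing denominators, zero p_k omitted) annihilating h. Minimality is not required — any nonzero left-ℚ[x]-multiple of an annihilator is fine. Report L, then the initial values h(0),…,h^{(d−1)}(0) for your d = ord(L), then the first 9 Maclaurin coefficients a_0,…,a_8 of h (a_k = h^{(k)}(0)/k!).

L = (4 - 64·x + 64·x^2) + (-4 + 32·x - 64·x^2)·Dx + (1 + 16·x^2)·Dx^2  (order 2).
h: a_k = 0, -4, -8, 40/3, 112/3, -824/5, -3440/9, 204208/105, 1390304/315, …
ICs: h(0) = 0, h′(0) = -4.

f: a_k = 1, 2, 2, 4/3, 2/3, 4/15, 4/45, 8/315, 2/315, …
g: a_k = 0, -4, 0, 64/3, 0, -1024/5, 0, 16384/7, 0, …
f·g: L₀ = L_f ⊗_s L_g, ord ≤ 1·2.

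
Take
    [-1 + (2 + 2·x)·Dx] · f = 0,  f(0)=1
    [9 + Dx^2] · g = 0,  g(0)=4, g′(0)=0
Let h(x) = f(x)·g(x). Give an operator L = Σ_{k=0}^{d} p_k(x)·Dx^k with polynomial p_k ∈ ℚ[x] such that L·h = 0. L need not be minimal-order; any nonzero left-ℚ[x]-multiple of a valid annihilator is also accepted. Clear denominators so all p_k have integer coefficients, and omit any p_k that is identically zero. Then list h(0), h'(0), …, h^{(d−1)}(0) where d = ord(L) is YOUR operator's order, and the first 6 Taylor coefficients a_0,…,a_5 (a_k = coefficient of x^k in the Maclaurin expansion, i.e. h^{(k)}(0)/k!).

L = (39 + 72·x + 36·x^2) + (-4 - 4·x)·Dx + (4 + 8·x + 4·x^2)·Dx^2  (order 2).
h: a_k = 4, 2, -37/2, -35/4, 499/32, 367/64, …
ICs: h(0) = 4, h′(0) = 2.

f: a_k = 1, 1/2, -1/8, 1/16, -5/128, 7/256, …
g: a_k = 4, 0, -18, 0, 27/2, 0, …
Product ⇒ symmetric product L₀, ord ≤ 2.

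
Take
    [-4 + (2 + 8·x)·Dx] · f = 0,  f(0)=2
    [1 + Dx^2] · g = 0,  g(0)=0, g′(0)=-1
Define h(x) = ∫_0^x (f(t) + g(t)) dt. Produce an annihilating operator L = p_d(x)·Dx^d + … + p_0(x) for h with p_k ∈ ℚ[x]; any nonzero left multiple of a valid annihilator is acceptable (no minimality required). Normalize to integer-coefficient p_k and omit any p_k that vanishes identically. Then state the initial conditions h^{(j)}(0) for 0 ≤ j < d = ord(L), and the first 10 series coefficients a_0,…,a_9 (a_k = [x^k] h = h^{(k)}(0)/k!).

f: a_k = 2, 4, -4, 8, -20, 56, -168, 528, -1716, 5720, …
g: a_k = 0, -1, 0, 1/6, 0, -1/120, 0, 1/5040, 0, -1/362880, …
f+g: L₀ = lclm(L_f,L_g), ord ≤ 1+2.
h=∫h₀ ⇒ L = L₀·Dx.
L = (-26 - 16·x - 32·x^2)·Dx + (-3 - 4·x + 48·x^2 + 64·x^3)·Dx^2 + (-26 - 16·x - 32·x^2)·Dx^3 + (-3 - 4·x + 48·x^2 + 64·x^3)·Dx^4  (order 4).
h: a_k = 0, 2, 3/2, -4/3, 49/24, -4, 6719/720, -24, 2661121/40320, -572/3, …
ICs: h(0) = 0, h′(0) = 2, h′′(0) = 3, h′′′(0) = -8.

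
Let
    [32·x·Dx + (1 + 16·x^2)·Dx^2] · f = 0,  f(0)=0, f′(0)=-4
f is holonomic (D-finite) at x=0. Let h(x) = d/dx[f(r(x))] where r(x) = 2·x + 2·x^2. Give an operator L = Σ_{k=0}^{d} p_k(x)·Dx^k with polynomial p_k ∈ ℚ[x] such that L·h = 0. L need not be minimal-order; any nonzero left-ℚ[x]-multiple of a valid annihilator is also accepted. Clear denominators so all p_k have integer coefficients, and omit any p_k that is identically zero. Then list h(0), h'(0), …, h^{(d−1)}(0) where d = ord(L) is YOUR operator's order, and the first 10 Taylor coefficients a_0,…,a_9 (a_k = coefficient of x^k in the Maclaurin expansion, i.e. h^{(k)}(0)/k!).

f: a_k = 0, -4, 0, 64/3, 0, -1024/5, 0, 16384/7, 0, -262144/9, …
f∘r: x↦r, Dx↦Dx/r' in L_f ⇒ L₀.
h=h₀': d/dx-closure on L₀ ⇒ L.
L = (-2 + 128·x + 512·x^2 + 768·x^3 + 384·x^4) + (1 + 2·x + 64·x^2 + 256·x^3 + 320·x^4 + 128·x^5)·Dx  (order 1).
h: a_k = -8, -16, 512, 2048, -30208, -195584, 1638400, 16252928, -77889536, -1237385216, …
ICs: h(0) = -8.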